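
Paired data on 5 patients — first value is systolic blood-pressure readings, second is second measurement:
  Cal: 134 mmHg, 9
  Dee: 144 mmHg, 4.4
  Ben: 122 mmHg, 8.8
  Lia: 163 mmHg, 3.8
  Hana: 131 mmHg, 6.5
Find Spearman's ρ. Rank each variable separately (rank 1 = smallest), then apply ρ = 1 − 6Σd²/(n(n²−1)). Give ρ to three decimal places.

Ranks of variable 1: 3, 4, 1, 5, 2
Ranks of variable 2: 5, 2, 4, 1, 3
d = r₁ − r₂: -2, 2, -3, 4, -1
d²: 4, 4, 9, 16, 1; Σd² = 34
ρ = 1 − 6·34/(5·24) = 1 − 204/120 = -0.700

-0.700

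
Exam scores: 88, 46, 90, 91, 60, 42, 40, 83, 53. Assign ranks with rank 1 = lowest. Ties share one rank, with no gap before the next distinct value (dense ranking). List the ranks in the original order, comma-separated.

7, 3, 8, 9, 5, 2, 1, 6, 4

Sorted (ascending): 40, 42, 46, 53, 60, 83, 88, 90, 91
No ties — each value takes its position as its rank.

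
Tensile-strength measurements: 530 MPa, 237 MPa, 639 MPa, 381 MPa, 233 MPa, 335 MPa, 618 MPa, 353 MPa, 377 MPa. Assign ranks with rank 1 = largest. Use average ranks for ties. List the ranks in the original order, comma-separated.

3, 8, 1, 4, 9, 7, 2, 6, 5

Sorted (descending): 639, 618, 530, 381, 377, 353, 335, 237, 233
No ties — each value takes its position as its rank.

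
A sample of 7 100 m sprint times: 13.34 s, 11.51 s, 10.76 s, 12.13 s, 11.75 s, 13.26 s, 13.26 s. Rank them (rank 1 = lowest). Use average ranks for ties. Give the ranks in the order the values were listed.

Sorted (ascending): 10.76, 11.51, 11.75, 12.13, 13.26, 13.26, 13.34
The 2 values of 13.26 occupy positions 5–6 → average rank (5+6)/2 = 5.5.

7, 2, 1, 4, 3, 5.5, 5.5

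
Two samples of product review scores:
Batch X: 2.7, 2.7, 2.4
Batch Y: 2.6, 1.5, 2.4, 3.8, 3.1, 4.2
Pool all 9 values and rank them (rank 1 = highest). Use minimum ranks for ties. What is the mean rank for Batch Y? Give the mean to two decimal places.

4.67

Sorted (descending): 4.2, 3.8, 3.1, 2.7, 2.7, 2.6, 2.4, 2.4, 1.5
The 2 values of 2.7 occupy positions 4–5 → each gets rank 4.
The 2 values of 2.4 occupy positions 7–8 → each gets rank 7.
Batch Y values → pooled ranks: 2.6→6, 1.5→9, 2.4→7, 3.8→2, 3.1→3, 4.2→1
Mean rank = (6 + 9 + 7 + 2 + 3 + 1) / 6 = 4.67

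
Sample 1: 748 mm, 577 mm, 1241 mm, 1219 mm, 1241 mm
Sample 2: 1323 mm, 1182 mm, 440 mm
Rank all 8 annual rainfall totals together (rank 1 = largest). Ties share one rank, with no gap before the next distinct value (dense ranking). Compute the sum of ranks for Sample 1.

Sorted (descending): 1323, 1241, 1241, 1219, 1182, 748, 577, 440
The 2 values of 1241 share dense rank 2.
Remaining distinct values take the next consecutive integers.
Sample 1 values → pooled ranks: 748→5, 577→6, 1241→2, 1219→3, 1241→2
Rank sum = 5 + 6 + 2 + 3 + 2 = 18

18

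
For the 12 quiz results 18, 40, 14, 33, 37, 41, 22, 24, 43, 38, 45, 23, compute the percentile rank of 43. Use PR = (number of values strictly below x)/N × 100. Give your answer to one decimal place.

N = 12.
Strictly below 43: 10. Equal to 43: 1.
PR = 10/12 × 100 = 83.3

83.3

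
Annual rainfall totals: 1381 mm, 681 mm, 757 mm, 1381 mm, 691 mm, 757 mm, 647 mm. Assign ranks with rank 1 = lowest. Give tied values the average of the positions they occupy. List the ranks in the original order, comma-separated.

6.5, 2, 4.5, 6.5, 3, 4.5, 1

Sorted (ascending): 647, 681, 691, 757, 757, 1381, 1381
The 2 values of 757 occupy positions 4–5 → average rank (4+5)/2 = 4.5.
The 2 values of 1381 occupy positions 6–7 → average rank (6+7)/2 = 6.5.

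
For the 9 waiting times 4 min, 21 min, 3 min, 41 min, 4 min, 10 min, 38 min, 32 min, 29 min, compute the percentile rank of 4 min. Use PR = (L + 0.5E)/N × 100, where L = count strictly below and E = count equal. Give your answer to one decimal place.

22.2

N = 9.
Strictly below 4: 1. Equal to 4: 2.
PR = (1 + 0.5·2)/9 × 100 = 22.2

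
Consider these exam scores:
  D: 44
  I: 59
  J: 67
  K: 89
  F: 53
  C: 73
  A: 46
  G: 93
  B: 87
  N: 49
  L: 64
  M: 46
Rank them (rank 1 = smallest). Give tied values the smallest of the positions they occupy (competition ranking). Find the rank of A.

Sorted (ascending): 44, 46, 46, 49, 53, 59, 64, 67, 73, 87, 89, 93
The 2 values of 46 occupy positions 2–3 → each gets rank 2.
A has value 46 → rank 2.

2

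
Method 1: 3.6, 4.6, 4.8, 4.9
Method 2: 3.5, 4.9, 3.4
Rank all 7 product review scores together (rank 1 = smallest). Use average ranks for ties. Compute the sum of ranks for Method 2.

Sorted (ascending): 3.4, 3.5, 3.6, 4.6, 4.8, 4.9, 4.9
The 2 values of 4.9 occupy positions 6–7 → average rank (6+7)/2 = 6.5.
Method 2 values → pooled ranks: 3.5→2, 4.9→6.5, 3.4→1
Rank sum = 2 + 6.5 + 1 = 9.5

9.5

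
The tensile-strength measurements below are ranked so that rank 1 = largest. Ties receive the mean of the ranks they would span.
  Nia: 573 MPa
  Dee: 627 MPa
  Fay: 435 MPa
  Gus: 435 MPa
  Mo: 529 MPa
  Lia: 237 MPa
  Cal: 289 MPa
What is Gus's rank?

Sorted (descending): 627, 573, 529, 435, 435, 289, 237
The 2 values of 435 occupy positions 4–5 → average rank (4+5)/2 = 4.5.
Gus has value 435 MPa → rank 4.5.

4.5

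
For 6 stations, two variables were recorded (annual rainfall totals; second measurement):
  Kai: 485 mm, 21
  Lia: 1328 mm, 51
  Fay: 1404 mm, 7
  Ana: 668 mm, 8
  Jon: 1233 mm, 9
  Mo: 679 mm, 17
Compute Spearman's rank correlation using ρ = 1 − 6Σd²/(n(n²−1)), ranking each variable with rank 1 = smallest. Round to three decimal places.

-0.257

Ranks of variable 1: 1, 5, 6, 2, 4, 3
Ranks of variable 2: 5, 6, 1, 2, 3, 4
d = r₁ − r₂: -4, -1, 5, 0, 1, -1
d²: 16, 1, 25, 0, 1, 1; Σd² = 44
ρ = 1 − 6·44/(6·35) = 1 − 264/210 = -0.257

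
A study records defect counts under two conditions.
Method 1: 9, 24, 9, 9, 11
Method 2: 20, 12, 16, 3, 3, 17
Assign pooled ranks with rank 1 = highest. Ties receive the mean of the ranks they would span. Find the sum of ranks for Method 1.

31

Sorted (descending): 24, 20, 17, 16, 12, 11, 9, 9, 9, 3, 3
The 3 values of 9 occupy positions 7–9 → average rank 8.
The 2 values of 3 occupy positions 10–11 → average rank (10+11)/2 = 10.5.
Method 1 values → pooled ranks: 9→8, 24→1, 9→8, 9→8, 11→6
Rank sum = 8 + 1 + 8 + 8 + 6 = 31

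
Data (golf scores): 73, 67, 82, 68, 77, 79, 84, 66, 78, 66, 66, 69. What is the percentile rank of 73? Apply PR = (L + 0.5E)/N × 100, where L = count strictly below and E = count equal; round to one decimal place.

54.2

N = 12.
Strictly below 73: 6. Equal to 73: 1.
PR = (6 + 0.5·1)/12 × 100 = 54.2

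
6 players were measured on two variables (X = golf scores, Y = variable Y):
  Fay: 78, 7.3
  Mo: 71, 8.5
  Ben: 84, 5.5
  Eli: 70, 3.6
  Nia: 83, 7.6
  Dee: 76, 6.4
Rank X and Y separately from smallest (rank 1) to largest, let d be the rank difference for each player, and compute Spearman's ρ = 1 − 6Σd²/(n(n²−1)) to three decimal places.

0.086

Ranks of variable 1: 4, 2, 6, 1, 5, 3
Ranks of variable 2: 4, 6, 2, 1, 5, 3
d = r₁ − r₂: 0, -4, 4, 0, 0, 0
d²: 0, 16, 16, 0, 0, 0; Σd² = 32
ρ = 1 − 6·32/(6·35) = 1 − 192/210 = 0.086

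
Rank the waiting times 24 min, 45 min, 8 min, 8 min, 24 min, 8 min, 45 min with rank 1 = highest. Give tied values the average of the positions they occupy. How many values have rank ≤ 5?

Sorted (descending): 45, 45, 24, 24, 8, 8, 8
The 2 values of 45 occupy positions 1–2 → average rank (1+2)/2 = 1.5.
The 2 values of 24 occupy positions 3–4 → average rank (3+4)/2 = 3.5.
The 3 values of 8 occupy positions 5–7 → average rank 6.
Ranks ≤ 5: {1.5, 1.5, 3.5, 3.5} → 4 values.

4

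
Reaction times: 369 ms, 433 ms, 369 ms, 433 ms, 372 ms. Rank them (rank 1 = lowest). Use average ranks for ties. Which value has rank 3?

372

Sorted (ascending): 369, 369, 372, 433, 433
The 2 values of 369 occupy positions 1–2 → average rank (1+2)/2 = 1.5.
The 2 values of 433 occupy positions 4–5 → average rank (4+5)/2 = 4.5.
Rank 3 → value 372.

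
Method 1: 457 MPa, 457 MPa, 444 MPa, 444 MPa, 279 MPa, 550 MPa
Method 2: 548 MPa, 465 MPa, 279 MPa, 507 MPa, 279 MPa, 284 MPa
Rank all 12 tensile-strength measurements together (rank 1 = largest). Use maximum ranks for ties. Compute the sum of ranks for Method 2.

42

Sorted (descending): 550, 548, 507, 465, 457, 457, 444, 444, 284, 279, 279, 279
The 2 values of 457 occupy positions 5–6 → each gets rank 6.
The 2 values of 444 occupy positions 7–8 → each gets rank 8.
The 3 values of 279 occupy positions 10–12 → each gets rank 12.
Method 2 values → pooled ranks: 548→2, 465→4, 279→12, 507→3, 279→12, 284→9
Rank sum = 2 + 4 + 12 + 3 + 12 + 9 = 42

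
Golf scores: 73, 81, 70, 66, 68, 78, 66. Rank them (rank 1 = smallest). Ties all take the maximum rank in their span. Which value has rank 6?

78

Sorted (ascending): 66, 66, 68, 70, 73, 78, 81
The 2 values of 66 occupy positions 1–2 → each gets rank 2.
Rank 6 → value 78.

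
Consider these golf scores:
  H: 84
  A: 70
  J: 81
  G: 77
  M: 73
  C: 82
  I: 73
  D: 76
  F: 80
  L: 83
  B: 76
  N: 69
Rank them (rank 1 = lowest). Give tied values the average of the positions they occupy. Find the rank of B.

5.5

Sorted (ascending): 69, 70, 73, 73, 76, 76, 77, 80, 81, 82, 83, 84
The 2 values of 73 occupy positions 3–4 → average rank (3+4)/2 = 3.5.
The 2 values of 76 occupy positions 5–6 → average rank (5+6)/2 = 5.5.
B has value 76 → rank 5.5.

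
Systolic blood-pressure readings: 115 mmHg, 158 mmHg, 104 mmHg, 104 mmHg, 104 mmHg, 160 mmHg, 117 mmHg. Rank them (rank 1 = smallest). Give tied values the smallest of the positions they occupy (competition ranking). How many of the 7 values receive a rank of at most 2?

Sorted (ascending): 104, 104, 104, 115, 117, 158, 160
The 3 values of 104 occupy positions 1–3 → each gets rank 1.
Ranks ≤ 2: {1, 1, 1} → 3 values.

3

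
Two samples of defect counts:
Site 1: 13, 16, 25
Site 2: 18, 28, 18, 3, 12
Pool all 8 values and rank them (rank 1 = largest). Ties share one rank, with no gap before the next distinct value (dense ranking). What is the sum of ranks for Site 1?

11

Sorted (descending): 28, 25, 18, 18, 16, 13, 12, 3
The 2 values of 18 share dense rank 3.
Remaining distinct values take the next consecutive integers.
Site 1 values → pooled ranks: 13→5, 16→4, 25→2
Rank sum = 5 + 4 + 2 = 11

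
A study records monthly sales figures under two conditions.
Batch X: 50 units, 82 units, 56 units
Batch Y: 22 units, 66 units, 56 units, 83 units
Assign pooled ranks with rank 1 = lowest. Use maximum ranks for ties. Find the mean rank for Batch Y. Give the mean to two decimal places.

4.25

Sorted (ascending): 22, 50, 56, 56, 66, 82, 83
The 2 values of 56 occupy positions 3–4 → each gets rank 4.
Batch Y values → pooled ranks: 22→1, 66→5, 56→4, 83→7
Mean rank = (1 + 5 + 4 + 7) / 4 = 4.25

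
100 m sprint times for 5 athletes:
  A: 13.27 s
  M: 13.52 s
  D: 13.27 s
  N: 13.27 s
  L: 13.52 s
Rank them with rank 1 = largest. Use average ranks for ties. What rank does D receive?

4

Sorted (descending): 13.52, 13.52, 13.27, 13.27, 13.27
The 2 values of 13.52 occupy positions 1–2 → average rank (1+2)/2 = 1.5.
The 3 values of 13.27 occupy positions 3–5 → average rank 4.
D has value 13.27 s → rank 4.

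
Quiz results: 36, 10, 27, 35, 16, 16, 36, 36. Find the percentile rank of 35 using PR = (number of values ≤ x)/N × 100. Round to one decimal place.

62.5

N = 8.
Strictly below 35: 4. Equal to 35: 1.
PR = 5/8 × 100 = 62.5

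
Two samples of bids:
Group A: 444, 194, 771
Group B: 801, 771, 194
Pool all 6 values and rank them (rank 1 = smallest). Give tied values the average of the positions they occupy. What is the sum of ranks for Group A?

9

Sorted (ascending): 194, 194, 444, 771, 771, 801
The 2 values of 194 occupy positions 1–2 → average rank (1+2)/2 = 1.5.
The 2 values of 771 occupy positions 4–5 → average rank (4+5)/2 = 4.5.
Group A values → pooled ranks: 444→3, 194→1.5, 771→4.5
Rank sum = 3 + 1.5 + 4.5 = 9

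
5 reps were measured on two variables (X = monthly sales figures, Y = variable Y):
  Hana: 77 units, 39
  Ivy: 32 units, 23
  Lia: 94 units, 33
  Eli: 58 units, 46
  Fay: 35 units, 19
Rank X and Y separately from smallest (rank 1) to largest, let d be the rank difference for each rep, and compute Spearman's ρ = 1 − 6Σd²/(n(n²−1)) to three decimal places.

0.500

Ranks of variable 1: 4, 1, 5, 3, 2
Ranks of variable 2: 4, 2, 3, 5, 1
d = r₁ − r₂: 0, -1, 2, -2, 1
d²: 0, 1, 4, 4, 1; Σd² = 10
ρ = 1 − 6·10/(5·24) = 1 − 60/120 = 0.500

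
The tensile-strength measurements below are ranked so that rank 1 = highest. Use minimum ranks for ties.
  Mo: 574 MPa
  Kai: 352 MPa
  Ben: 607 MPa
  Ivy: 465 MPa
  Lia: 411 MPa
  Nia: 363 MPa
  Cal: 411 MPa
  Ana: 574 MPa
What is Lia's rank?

Sorted (descending): 607, 574, 574, 465, 411, 411, 363, 352
The 2 values of 574 occupy positions 2–3 → each gets rank 2.
The 2 values of 411 occupy positions 5–6 → each gets rank 5.
Lia has value 411 MPa → rank 5.

5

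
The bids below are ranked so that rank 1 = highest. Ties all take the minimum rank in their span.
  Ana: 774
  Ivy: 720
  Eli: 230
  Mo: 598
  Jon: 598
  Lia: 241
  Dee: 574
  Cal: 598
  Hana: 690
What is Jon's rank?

4

Sorted (descending): 774, 720, 690, 598, 598, 598, 574, 241, 230
The 3 values of 598 occupy positions 4–6 → each gets rank 4.
Jon has value 598 → rank 4.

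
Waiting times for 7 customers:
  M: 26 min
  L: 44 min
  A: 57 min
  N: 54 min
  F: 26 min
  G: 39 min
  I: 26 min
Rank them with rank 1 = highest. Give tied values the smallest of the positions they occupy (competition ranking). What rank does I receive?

Sorted (descending): 57, 54, 44, 39, 26, 26, 26
The 3 values of 26 occupy positions 5–7 → each gets rank 5.
I has value 26 min → rank 5.

5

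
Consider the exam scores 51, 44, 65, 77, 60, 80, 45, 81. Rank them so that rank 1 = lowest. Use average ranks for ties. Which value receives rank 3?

Sorted (ascending): 44, 45, 51, 60, 65, 77, 80, 81
No ties — each value takes its position as its rank.
Rank 3 → value 51.

51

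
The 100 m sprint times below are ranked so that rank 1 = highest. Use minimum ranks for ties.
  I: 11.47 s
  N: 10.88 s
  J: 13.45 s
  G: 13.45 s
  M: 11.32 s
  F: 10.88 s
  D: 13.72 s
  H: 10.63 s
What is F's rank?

Sorted (descending): 13.72, 13.45, 13.45, 11.47, 11.32, 10.88, 10.88, 10.63
The 2 values of 13.45 occupy positions 2–3 → each gets rank 2.
The 2 values of 10.88 occupy positions 6–7 → each gets rank 6.
F has value 10.88 s → rank 6.

6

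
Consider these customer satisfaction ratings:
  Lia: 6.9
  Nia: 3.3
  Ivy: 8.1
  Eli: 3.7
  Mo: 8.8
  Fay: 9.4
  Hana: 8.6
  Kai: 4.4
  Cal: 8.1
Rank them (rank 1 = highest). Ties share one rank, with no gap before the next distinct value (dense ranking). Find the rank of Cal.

4

Sorted (descending): 9.4, 8.8, 8.6, 8.1, 8.1, 6.9, 4.4, 3.7, 3.3
The 2 values of 8.1 share dense rank 4.
Remaining distinct values take the next consecutive integers.
Cal has value 8.1 → rank 4.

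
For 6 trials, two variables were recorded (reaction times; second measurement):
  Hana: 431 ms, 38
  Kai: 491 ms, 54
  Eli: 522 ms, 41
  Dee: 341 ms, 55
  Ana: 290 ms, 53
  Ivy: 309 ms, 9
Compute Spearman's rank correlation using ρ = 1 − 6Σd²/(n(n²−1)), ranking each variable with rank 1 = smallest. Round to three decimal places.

0.086

Ranks of variable 1: 4, 5, 6, 3, 1, 2
Ranks of variable 2: 2, 5, 3, 6, 4, 1
d = r₁ − r₂: 2, 0, 3, -3, -3, 1
d²: 4, 0, 9, 9, 9, 1; Σd² = 32
ρ = 1 − 6·32/(6·35) = 1 − 192/210 = 0.086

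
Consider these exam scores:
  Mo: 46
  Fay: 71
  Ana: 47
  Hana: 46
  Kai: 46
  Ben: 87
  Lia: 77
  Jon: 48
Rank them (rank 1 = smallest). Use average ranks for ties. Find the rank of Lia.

7

Sorted (ascending): 46, 46, 46, 47, 48, 71, 77, 87
The 3 values of 46 occupy positions 1–3 → average rank 2.
Lia has value 77 → rank 7.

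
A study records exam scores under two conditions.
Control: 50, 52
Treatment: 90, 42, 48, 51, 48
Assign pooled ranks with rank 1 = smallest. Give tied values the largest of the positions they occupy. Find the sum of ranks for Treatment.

19

Sorted (ascending): 42, 48, 48, 50, 51, 52, 90
The 2 values of 48 occupy positions 2–3 → each gets rank 3.
Treatment values → pooled ranks: 90→7, 42→1, 48→3, 51→5, 48→3
Rank sum = 7 + 1 + 3 + 5 + 3 = 19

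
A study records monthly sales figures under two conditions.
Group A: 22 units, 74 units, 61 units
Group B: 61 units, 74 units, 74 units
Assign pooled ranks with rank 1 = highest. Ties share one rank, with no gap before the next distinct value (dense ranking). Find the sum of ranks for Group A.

Sorted (descending): 74, 74, 74, 61, 61, 22
The 3 values of 74 share dense rank 1.
The 2 values of 61 share dense rank 2.
Remaining distinct values take the next consecutive integers.
Group A values → pooled ranks: 22→3, 74→1, 61→2
Rank sum = 3 + 1 + 2 = 6

6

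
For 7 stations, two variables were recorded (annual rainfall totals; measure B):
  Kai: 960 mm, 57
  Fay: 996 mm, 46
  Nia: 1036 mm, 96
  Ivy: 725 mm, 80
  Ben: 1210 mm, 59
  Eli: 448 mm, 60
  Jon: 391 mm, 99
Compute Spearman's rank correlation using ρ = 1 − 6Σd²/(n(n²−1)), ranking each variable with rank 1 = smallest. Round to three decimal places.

Ranks of variable 1: 4, 5, 6, 3, 7, 2, 1
Ranks of variable 2: 2, 1, 6, 5, 3, 4, 7
d = r₁ − r₂: 2, 4, 0, -2, 4, -2, -6
d²: 4, 16, 0, 4, 16, 4, 36; Σd² = 80
ρ = 1 − 6·80/(7·48) = 1 − 480/336 = -0.429

-0.429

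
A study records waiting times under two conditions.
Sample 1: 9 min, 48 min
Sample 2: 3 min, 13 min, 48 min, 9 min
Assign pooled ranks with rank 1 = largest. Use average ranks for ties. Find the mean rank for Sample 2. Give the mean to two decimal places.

3.75

Sorted (descending): 48, 48, 13, 9, 9, 3
The 2 values of 48 occupy positions 1–2 → average rank (1+2)/2 = 1.5.
The 2 values of 9 occupy positions 4–5 → average rank (4+5)/2 = 4.5.
Sample 2 values → pooled ranks: 3→6, 13→3, 48→1.5, 9→4.5
Mean rank = (6 + 3 + 1.5 + 4.5) / 4 = 3.75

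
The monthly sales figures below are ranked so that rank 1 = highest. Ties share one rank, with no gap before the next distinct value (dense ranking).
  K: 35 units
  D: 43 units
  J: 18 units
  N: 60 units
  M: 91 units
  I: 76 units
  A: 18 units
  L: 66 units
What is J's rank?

Sorted (descending): 91, 76, 66, 60, 43, 35, 18, 18
The 2 values of 18 share dense rank 7.
Remaining distinct values take the next consecutive integers.
J has value 18 units → rank 7.

7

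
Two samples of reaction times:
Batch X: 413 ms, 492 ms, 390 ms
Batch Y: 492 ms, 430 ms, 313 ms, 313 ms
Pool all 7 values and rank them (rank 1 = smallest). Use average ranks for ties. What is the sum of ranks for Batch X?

13.5

Sorted (ascending): 313, 313, 390, 413, 430, 492, 492
The 2 values of 313 occupy positions 1–2 → average rank (1+2)/2 = 1.5.
The 2 values of 492 occupy positions 6–7 → average rank (6+7)/2 = 6.5.
Batch X values → pooled ranks: 413→4, 492→6.5, 390→3
Rank sum = 4 + 6.5 + 3 = 13.5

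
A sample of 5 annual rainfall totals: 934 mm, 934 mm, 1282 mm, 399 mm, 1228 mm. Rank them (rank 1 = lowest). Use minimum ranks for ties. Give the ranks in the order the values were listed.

2, 2, 5, 1, 4

Sorted (ascending): 399, 934, 934, 1228, 1282
The 2 values of 934 occupy positions 2–3 → each gets rank 2.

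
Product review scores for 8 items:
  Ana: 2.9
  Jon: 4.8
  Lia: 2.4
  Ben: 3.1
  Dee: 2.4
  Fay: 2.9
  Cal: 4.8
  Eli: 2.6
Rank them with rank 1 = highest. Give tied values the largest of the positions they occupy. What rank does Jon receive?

2

Sorted (descending): 4.8, 4.8, 3.1, 2.9, 2.9, 2.6, 2.4, 2.4
The 2 values of 4.8 occupy positions 1–2 → each gets rank 2.
The 2 values of 2.9 occupy positions 4–5 → each gets rank 5.
The 2 values of 2.4 occupy positions 7–8 → each gets rank 8.
Jon has value 4.8 → rank 2.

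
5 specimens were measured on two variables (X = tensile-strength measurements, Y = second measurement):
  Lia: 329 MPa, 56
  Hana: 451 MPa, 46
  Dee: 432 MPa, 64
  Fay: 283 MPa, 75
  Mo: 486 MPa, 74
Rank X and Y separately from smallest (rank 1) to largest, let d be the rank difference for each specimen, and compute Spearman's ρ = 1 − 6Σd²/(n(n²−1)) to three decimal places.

Ranks of variable 1: 2, 4, 3, 1, 5
Ranks of variable 2: 2, 1, 3, 5, 4
d = r₁ − r₂: 0, 3, 0, -4, 1
d²: 0, 9, 0, 16, 1; Σd² = 26
ρ = 1 − 6·26/(5·24) = 1 − 156/120 = -0.300

-0.300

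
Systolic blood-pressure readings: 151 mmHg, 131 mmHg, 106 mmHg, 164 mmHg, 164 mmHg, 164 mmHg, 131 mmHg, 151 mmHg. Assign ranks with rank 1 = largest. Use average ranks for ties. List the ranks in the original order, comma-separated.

Sorted (descending): 164, 164, 164, 151, 151, 131, 131, 106
The 3 values of 164 occupy positions 1–3 → average rank 2.
The 2 values of 151 occupy positions 4–5 → average rank (4+5)/2 = 4.5.
The 2 values of 131 occupy positions 6–7 → average rank (6+7)/2 = 6.5.

4.5, 6.5, 8, 2, 2, 2, 6.5, 4.5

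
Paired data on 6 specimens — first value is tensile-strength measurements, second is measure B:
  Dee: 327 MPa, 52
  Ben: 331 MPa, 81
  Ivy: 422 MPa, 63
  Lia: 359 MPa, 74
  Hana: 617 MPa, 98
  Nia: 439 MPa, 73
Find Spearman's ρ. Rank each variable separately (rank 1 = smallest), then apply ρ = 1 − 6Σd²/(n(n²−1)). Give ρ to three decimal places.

Ranks of variable 1: 1, 2, 4, 3, 6, 5
Ranks of variable 2: 1, 5, 2, 4, 6, 3
d = r₁ − r₂: 0, -3, 2, -1, 0, 2
d²: 0, 9, 4, 1, 0, 4; Σd² = 18
ρ = 1 − 6·18/(6·35) = 1 − 108/210 = 0.486

0.486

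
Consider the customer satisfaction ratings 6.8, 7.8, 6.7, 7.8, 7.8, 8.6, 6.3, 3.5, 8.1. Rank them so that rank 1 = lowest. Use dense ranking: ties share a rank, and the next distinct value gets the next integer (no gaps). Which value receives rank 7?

Sorted (ascending): 3.5, 6.3, 6.7, 6.8, 7.8, 7.8, 7.8, 8.1, 8.6
The 3 values of 7.8 share dense rank 5.
Remaining distinct values take the next consecutive integers.
Rank 7 → value 8.6.

8.6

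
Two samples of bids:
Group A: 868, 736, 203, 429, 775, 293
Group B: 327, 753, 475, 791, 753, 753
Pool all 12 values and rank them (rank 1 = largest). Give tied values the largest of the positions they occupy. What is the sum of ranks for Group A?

43

Sorted (descending): 868, 791, 775, 753, 753, 753, 736, 475, 429, 327, 293, 203
The 3 values of 753 occupy positions 4–6 → each gets rank 6.
Group A values → pooled ranks: 868→1, 736→7, 203→12, 429→9, 775→3, 293→11
Rank sum = 1 + 7 + 12 + 9 + 3 + 11 = 43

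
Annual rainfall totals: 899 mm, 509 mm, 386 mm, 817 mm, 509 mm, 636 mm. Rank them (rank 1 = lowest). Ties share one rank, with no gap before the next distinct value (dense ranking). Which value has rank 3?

636

Sorted (ascending): 386, 509, 509, 636, 817, 899
The 2 values of 509 share dense rank 2.
Remaining distinct values take the next consecutive integers.
Rank 3 → value 636.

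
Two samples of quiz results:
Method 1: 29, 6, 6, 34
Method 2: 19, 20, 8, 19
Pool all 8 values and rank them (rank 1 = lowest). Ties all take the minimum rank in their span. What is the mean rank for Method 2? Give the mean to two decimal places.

4.25

Sorted (ascending): 6, 6, 8, 19, 19, 20, 29, 34
The 2 values of 6 occupy positions 1–2 → each gets rank 1.
The 2 values of 19 occupy positions 4–5 → each gets rank 4.
Method 2 values → pooled ranks: 19→4, 20→6, 8→3, 19→4
Mean rank = (4 + 6 + 3 + 4) / 4 = 4.25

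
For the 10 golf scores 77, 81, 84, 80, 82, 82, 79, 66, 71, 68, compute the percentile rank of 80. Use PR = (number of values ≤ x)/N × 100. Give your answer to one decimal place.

60.0

N = 10.
Strictly below 80: 5. Equal to 80: 1.
PR = 6/10 × 100 = 60.0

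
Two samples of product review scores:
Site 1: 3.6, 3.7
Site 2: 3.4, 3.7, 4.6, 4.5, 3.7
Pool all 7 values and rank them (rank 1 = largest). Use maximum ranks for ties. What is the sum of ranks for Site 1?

11

Sorted (descending): 4.6, 4.5, 3.7, 3.7, 3.7, 3.6, 3.4
The 3 values of 3.7 occupy positions 3–5 → each gets rank 5.
Site 1 values → pooled ranks: 3.6→6, 3.7→5
Rank sum = 6 + 5 = 11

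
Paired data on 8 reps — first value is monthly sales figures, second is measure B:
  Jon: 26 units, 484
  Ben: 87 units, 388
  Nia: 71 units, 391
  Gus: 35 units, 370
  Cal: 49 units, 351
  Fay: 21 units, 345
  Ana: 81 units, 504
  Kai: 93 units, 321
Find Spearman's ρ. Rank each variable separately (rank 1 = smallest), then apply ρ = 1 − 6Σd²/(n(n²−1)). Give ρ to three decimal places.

Ranks of variable 1: 2, 7, 5, 3, 4, 1, 6, 8
Ranks of variable 2: 7, 5, 6, 4, 3, 2, 8, 1
d = r₁ − r₂: -5, 2, -1, -1, 1, -1, -2, 7
d²: 25, 4, 1, 1, 1, 1, 4, 49; Σd² = 86
ρ = 1 − 6·86/(8·63) = 1 − 516/504 = -0.024

-0.024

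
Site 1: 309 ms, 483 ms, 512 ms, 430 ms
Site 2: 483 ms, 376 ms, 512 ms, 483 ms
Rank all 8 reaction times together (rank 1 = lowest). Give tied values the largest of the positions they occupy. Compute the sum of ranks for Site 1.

Sorted (ascending): 309, 376, 430, 483, 483, 483, 512, 512
The 3 values of 483 occupy positions 4–6 → each gets rank 6.
The 2 values of 512 occupy positions 7–8 → each gets rank 8.
Site 1 values → pooled ranks: 309→1, 483→6, 512→8, 430→3
Rank sum = 1 + 6 + 8 + 3 = 18

18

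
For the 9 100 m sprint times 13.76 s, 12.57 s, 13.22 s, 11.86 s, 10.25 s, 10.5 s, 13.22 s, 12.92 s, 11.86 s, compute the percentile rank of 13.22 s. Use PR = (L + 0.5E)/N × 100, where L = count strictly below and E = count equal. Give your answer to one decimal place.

N = 9.
Strictly below 13.22: 6. Equal to 13.22: 2.
PR = (6 + 0.5·2)/9 × 100 = 77.8

77.8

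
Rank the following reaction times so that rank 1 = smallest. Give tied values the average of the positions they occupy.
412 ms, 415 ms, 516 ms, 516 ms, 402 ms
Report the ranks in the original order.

Sorted (ascending): 402, 412, 415, 516, 516
The 2 values of 516 occupy positions 4–5 → average rank (4+5)/2 = 4.5.

2, 3, 4.5, 4.5, 1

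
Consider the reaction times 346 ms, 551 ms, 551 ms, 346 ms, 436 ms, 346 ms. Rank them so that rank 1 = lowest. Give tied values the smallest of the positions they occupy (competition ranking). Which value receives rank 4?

Sorted (ascending): 346, 346, 346, 436, 551, 551
The 3 values of 346 occupy positions 1–3 → each gets rank 1.
The 2 values of 551 occupy positions 5–6 → each gets rank 5.
Rank 4 → value 436.

436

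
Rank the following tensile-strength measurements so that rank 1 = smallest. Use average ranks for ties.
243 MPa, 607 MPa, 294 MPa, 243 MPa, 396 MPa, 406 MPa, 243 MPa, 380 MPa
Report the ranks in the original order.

Sorted (ascending): 243, 243, 243, 294, 380, 396, 406, 607
The 3 values of 243 occupy positions 1–3 → average rank 2.

2, 8, 4, 2, 6, 7, 2, 5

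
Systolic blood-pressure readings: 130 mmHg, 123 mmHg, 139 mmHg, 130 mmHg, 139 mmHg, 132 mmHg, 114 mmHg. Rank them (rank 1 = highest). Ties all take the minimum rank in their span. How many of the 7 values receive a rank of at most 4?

5

Sorted (descending): 139, 139, 132, 130, 130, 123, 114
The 2 values of 139 occupy positions 1–2 → each gets rank 1.
The 2 values of 130 occupy positions 4–5 → each gets rank 4.
Ranks ≤ 4: {1, 1, 3, 4, 4} → 5 values.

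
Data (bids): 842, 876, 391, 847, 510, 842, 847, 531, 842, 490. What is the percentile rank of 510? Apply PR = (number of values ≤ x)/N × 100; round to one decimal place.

N = 10.
Strictly below 510: 2. Equal to 510: 1.
PR = 3/10 × 100 = 30.0

30.0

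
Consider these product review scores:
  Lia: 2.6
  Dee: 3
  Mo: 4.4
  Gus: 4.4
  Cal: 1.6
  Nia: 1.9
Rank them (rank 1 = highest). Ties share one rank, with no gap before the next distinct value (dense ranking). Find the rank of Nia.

Sorted (descending): 4.4, 4.4, 3, 2.6, 1.9, 1.6
The 2 values of 4.4 share dense rank 1.
Remaining distinct values take the next consecutive integers.
Nia has value 1.9 → rank 4.

4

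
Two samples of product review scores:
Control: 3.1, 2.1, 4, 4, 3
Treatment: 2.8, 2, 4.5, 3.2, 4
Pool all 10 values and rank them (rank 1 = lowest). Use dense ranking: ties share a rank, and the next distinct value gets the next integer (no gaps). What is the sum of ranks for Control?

Sorted (ascending): 2, 2.1, 2.8, 3, 3.1, 3.2, 4, 4, 4, 4.5
The 3 values of 4 share dense rank 7.
Remaining distinct values take the next consecutive integers.
Control values → pooled ranks: 3.1→5, 2.1→2, 4→7, 4→7, 3→4
Rank sum = 5 + 2 + 7 + 7 + 4 = 25

25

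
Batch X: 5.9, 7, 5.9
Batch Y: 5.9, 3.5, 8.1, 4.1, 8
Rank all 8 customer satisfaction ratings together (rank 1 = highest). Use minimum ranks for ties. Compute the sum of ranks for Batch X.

11

Sorted (descending): 8.1, 8, 7, 5.9, 5.9, 5.9, 4.1, 3.5
The 3 values of 5.9 occupy positions 4–6 → each gets rank 4.
Batch X values → pooled ranks: 5.9→4, 7→3, 5.9→4
Rank sum = 4 + 3 + 4 = 11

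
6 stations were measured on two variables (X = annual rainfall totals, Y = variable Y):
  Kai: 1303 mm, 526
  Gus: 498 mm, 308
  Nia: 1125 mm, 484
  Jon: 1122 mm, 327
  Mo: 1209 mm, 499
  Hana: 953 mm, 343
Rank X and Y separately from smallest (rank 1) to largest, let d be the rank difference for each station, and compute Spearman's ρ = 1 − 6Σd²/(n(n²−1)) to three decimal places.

Ranks of variable 1: 6, 1, 4, 3, 5, 2
Ranks of variable 2: 6, 1, 4, 2, 5, 3
d = r₁ − r₂: 0, 0, 0, 1, 0, -1
d²: 0, 0, 0, 1, 0, 1; Σd² = 2
ρ = 1 − 6·2/(6·35) = 1 − 12/210 = 0.943

0.943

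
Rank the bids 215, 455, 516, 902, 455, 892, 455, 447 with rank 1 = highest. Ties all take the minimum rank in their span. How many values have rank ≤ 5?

Sorted (descending): 902, 892, 516, 455, 455, 455, 447, 215
The 3 values of 455 occupy positions 4–6 → each gets rank 4.
Ranks ≤ 5: {1, 2, 3, 4, 4, 4} → 6 values.

6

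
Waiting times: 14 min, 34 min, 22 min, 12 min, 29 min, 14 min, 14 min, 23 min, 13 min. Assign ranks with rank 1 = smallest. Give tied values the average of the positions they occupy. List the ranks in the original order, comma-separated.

Sorted (ascending): 12, 13, 14, 14, 14, 22, 23, 29, 34
The 3 values of 14 occupy positions 3–5 → average rank 4.

4, 9, 6, 1, 8, 4, 4, 7, 2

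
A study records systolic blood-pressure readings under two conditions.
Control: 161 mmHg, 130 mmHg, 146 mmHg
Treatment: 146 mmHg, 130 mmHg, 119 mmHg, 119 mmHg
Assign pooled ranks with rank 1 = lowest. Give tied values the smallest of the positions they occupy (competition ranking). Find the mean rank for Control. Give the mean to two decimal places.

Sorted (ascending): 119, 119, 130, 130, 146, 146, 161
The 2 values of 119 occupy positions 1–2 → each gets rank 1.
The 2 values of 130 occupy positions 3–4 → each gets rank 3.
The 2 values of 146 occupy positions 5–6 → each gets rank 5.
Control values → pooled ranks: 161→7, 130→3, 146→5
Mean rank = (7 + 3 + 5) / 3 = 5.00

5.00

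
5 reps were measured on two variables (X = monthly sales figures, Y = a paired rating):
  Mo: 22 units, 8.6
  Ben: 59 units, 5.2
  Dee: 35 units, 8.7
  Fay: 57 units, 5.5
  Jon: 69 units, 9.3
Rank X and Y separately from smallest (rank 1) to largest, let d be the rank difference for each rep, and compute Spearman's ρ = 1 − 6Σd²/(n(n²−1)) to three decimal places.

0.100

Ranks of variable 1: 1, 4, 2, 3, 5
Ranks of variable 2: 3, 1, 4, 2, 5
d = r₁ − r₂: -2, 3, -2, 1, 0
d²: 4, 9, 4, 1, 0; Σd² = 18
ρ = 1 − 6·18/(5·24) = 1 − 108/120 = 0.100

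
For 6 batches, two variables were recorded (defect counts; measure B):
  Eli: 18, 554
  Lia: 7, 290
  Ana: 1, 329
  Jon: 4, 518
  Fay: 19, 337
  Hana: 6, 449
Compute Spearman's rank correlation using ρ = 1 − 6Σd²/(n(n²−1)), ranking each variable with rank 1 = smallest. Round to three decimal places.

Ranks of variable 1: 5, 4, 1, 2, 6, 3
Ranks of variable 2: 6, 1, 2, 5, 3, 4
d = r₁ − r₂: -1, 3, -1, -3, 3, -1
d²: 1, 9, 1, 9, 9, 1; Σd² = 30
ρ = 1 − 6·30/(6·35) = 1 − 180/210 = 0.143

0.143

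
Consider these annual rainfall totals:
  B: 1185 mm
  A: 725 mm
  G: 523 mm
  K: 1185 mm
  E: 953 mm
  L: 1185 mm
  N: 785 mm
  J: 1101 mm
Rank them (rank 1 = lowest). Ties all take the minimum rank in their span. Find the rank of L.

6

Sorted (ascending): 523, 725, 785, 953, 1101, 1185, 1185, 1185
The 3 values of 1185 occupy positions 6–8 → each gets rank 6.
L has value 1185 mm → rank 6.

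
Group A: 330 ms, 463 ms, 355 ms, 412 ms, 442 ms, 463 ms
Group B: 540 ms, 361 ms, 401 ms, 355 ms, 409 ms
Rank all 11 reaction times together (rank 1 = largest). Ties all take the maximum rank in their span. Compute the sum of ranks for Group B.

32

Sorted (descending): 540, 463, 463, 442, 412, 409, 401, 361, 355, 355, 330
The 2 values of 463 occupy positions 2–3 → each gets rank 3.
The 2 values of 355 occupy positions 9–10 → each gets rank 10.
Group B values → pooled ranks: 540→1, 361→8, 401→7, 355→10, 409→6
Rank sum = 1 + 8 + 7 + 10 + 6 = 32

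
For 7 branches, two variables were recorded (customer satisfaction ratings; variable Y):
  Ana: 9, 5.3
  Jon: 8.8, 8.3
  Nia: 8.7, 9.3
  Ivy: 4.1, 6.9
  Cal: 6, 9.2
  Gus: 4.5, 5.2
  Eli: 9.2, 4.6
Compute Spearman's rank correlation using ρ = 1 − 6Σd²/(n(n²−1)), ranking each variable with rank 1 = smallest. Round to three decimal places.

-0.286

Ranks of variable 1: 6, 5, 4, 1, 3, 2, 7
Ranks of variable 2: 3, 5, 7, 4, 6, 2, 1
d = r₁ − r₂: 3, 0, -3, -3, -3, 0, 6
d²: 9, 0, 9, 9, 9, 0, 36; Σd² = 72
ρ = 1 − 6·72/(7·48) = 1 − 432/336 = -0.286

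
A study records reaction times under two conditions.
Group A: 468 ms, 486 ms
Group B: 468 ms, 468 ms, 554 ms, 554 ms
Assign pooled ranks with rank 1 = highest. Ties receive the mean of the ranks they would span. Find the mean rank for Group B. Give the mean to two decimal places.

Sorted (descending): 554, 554, 486, 468, 468, 468
The 2 values of 554 occupy positions 1–2 → average rank (1+2)/2 = 1.5.
The 3 values of 468 occupy positions 4–6 → average rank 5.
Group B values → pooled ranks: 468→5, 468→5, 554→1.5, 554→1.5
Mean rank = (5 + 5 + 1.5 + 1.5) / 4 = 3.25

3.25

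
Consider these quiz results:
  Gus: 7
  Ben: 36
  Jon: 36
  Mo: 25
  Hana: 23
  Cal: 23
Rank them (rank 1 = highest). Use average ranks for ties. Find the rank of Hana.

Sorted (descending): 36, 36, 25, 23, 23, 7
The 2 values of 36 occupy positions 1–2 → average rank (1+2)/2 = 1.5.
The 2 values of 23 occupy positions 4–5 → average rank (4+5)/2 = 4.5.
Hana has value 23 → rank 4.5.

4.5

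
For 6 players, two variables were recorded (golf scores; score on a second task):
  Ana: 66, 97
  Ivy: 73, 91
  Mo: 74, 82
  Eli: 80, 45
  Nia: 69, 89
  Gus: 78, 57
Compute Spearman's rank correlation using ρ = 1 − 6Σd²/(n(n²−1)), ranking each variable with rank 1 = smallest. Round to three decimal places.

-0.943

Ranks of variable 1: 1, 3, 4, 6, 2, 5
Ranks of variable 2: 6, 5, 3, 1, 4, 2
d = r₁ − r₂: -5, -2, 1, 5, -2, 3
d²: 25, 4, 1, 25, 4, 9; Σd² = 68
ρ = 1 − 6·68/(6·35) = 1 − 408/210 = -0.943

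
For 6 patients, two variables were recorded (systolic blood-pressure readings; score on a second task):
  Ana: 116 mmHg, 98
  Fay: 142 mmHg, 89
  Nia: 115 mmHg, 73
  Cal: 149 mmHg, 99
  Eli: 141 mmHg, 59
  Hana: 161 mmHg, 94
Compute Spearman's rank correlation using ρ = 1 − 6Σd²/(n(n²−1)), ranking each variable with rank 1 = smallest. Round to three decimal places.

Ranks of variable 1: 2, 4, 1, 5, 3, 6
Ranks of variable 2: 5, 3, 2, 6, 1, 4
d = r₁ − r₂: -3, 1, -1, -1, 2, 2
d²: 9, 1, 1, 1, 4, 4; Σd² = 20
ρ = 1 − 6·20/(6·35) = 1 − 120/210 = 0.429

0.429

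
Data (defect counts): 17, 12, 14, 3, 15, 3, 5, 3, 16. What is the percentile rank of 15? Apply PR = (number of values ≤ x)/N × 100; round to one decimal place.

77.8

N = 9.
Strictly below 15: 6. Equal to 15: 1.
PR = 7/9 × 100 = 77.8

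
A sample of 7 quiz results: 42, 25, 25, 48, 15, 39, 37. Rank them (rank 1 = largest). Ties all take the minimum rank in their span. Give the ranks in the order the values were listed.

2, 5, 5, 1, 7, 3, 4

Sorted (descending): 48, 42, 39, 37, 25, 25, 15
The 2 values of 25 occupy positions 5–6 → each gets rank 5.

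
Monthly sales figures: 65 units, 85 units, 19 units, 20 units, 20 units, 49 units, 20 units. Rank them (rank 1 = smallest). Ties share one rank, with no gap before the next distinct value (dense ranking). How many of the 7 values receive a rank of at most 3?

Sorted (ascending): 19, 20, 20, 20, 49, 65, 85
The 3 values of 20 share dense rank 2.
Remaining distinct values take the next consecutive integers.
Ranks ≤ 3: {1, 2, 2, 2, 3} → 5 values.

5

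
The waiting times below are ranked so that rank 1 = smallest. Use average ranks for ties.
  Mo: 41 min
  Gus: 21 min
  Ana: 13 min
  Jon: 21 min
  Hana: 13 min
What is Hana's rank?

1.5

Sorted (ascending): 13, 13, 21, 21, 41
The 2 values of 13 occupy positions 1–2 → average rank (1+2)/2 = 1.5.
The 2 values of 21 occupy positions 3–4 → average rank (3+4)/2 = 3.5.
Hana has value 13 min → rank 1.5.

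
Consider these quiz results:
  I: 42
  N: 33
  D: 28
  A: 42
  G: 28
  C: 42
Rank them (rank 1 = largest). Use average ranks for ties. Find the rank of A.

Sorted (descending): 42, 42, 42, 33, 28, 28
The 3 values of 42 occupy positions 1–3 → average rank 2.
The 2 values of 28 occupy positions 5–6 → average rank (5+6)/2 = 5.5.
A has value 42 → rank 2.

2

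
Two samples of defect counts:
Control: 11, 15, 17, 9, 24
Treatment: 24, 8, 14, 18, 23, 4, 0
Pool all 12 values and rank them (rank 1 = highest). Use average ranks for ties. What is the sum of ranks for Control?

Sorted (descending): 24, 24, 23, 18, 17, 15, 14, 11, 9, 8, 4, 0
The 2 values of 24 occupy positions 1–2 → average rank (1+2)/2 = 1.5.
Control values → pooled ranks: 11→8, 15→6, 17→5, 9→9, 24→1.5
Rank sum = 8 + 6 + 5 + 9 + 1.5 = 29.5

29.5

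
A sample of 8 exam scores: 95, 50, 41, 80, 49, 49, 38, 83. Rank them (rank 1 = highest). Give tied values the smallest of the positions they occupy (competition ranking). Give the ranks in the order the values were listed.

Sorted (descending): 95, 83, 80, 50, 49, 49, 41, 38
The 2 values of 49 occupy positions 5–6 → each gets rank 5.

1, 4, 7, 3, 5, 5, 8, 2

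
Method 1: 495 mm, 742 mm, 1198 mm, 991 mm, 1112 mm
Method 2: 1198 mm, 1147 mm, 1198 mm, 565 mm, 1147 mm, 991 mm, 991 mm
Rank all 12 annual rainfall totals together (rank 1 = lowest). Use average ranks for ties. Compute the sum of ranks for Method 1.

27

Sorted (ascending): 495, 565, 742, 991, 991, 991, 1112, 1147, 1147, 1198, 1198, 1198
The 3 values of 991 occupy positions 4–6 → average rank 5.
The 2 values of 1147 occupy positions 8–9 → average rank (8+9)/2 = 8.5.
The 3 values of 1198 occupy positions 10–12 → average rank 11.
Method 1 values → pooled ranks: 495→1, 742→3, 1198→11, 991→5, 1112→7
Rank sum = 1 + 3 + 11 + 5 + 7 = 27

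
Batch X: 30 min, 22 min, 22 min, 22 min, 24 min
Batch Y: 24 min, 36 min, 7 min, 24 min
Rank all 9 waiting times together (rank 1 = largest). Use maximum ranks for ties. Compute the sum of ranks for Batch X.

31

Sorted (descending): 36, 30, 24, 24, 24, 22, 22, 22, 7
The 3 values of 24 occupy positions 3–5 → each gets rank 5.
The 3 values of 22 occupy positions 6–8 → each gets rank 8.
Batch X values → pooled ranks: 30→2, 22→8, 22→8, 22→8, 24→5
Rank sum = 2 + 8 + 8 + 8 + 5 = 31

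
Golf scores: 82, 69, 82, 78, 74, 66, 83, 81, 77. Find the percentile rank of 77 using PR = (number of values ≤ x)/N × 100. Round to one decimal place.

44.4

N = 9.
Strictly below 77: 3. Equal to 77: 1.
PR = 4/9 × 100 = 44.4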